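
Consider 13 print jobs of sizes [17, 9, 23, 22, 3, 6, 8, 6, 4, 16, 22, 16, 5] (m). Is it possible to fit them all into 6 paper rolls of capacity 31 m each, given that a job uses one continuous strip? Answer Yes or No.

Yes

A valid assignment using 6 paper rolls:
  roll 1: 23 + 8 = 31
  roll 2: 22 + 9 = 31
  roll 3: 22 + 6 + 3 = 31
  roll 4: 17 + 6 + 5 = 28
  roll 5: 16 + 4 = 20
  roll 6: 16 = 16
Every load is within 31 m, so 6 paper rolls suffice.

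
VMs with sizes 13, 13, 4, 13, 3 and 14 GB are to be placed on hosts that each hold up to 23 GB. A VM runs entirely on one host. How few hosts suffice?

4

Total = 14 + 13 + 13 + 13 + 4 + 3 = 60 GB.
Lower bound: ⌈60/23⌉ = 3 hosts.
Also, 4 VMs each exceed 23/2 GB, and no two of those can share a host, so at least 4 hosts are needed.
A packing using 4 hosts:
  host 1: 14 + 4 + 3 = 21
  host 2: 13 = 13
  host 3: 13 = 13
  host 4: 13 = 13
This matches the lower bound, so 4 is optimal.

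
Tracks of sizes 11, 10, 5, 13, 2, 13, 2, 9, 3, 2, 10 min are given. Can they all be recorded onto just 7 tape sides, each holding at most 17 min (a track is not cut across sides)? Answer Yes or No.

Yes

A valid assignment using 6 tape sides:
  side 1: 13 + 3 = 16
  side 2: 13 + 2 + 2 = 17
  side 3: 11 + 5 = 16
  side 4: 10 + 2 = 12
  side 5: 10 = 10
  side 6: 9 = 9
That uses only 6 ≤ 7, so 7 tape sides are enough.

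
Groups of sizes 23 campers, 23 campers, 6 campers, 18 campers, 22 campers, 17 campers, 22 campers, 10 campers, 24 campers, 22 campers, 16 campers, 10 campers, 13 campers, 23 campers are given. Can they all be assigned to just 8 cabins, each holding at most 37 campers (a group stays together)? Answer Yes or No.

Total = 249 campers; ⌈249/37⌉ = 7.
The bound of 7 does not rule out 8, but exhaustive search shows no assignment into 8 cabins of capacity 37 campers exists — the minimum is 9.

No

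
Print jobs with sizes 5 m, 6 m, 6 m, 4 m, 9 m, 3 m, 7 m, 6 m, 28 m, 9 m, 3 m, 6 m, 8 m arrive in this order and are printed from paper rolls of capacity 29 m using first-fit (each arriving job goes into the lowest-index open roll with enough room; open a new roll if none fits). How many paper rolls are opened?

4

  5 → roll 1 (new)  [load 5/29]
  6 → roll 1  [load 11/29]
  6 → roll 1  [load 17/29]
  4 → roll 1  [load 21/29]
  9 → roll 2 (new)  [load 9/29]
  3 → roll 1  [load 24/29]
  7 → roll 2  [load 16/29]
  6 → roll 2  [load 22/29]
  28 → roll 3 (new)  [load 28/29]
  9 → roll 4 (new)  [load 9/29]
  3 → roll 1  [load 27/29]
  6 → roll 2  [load 28/29]
  8 → roll 4  [load 17/29]
4 paper rolls opened.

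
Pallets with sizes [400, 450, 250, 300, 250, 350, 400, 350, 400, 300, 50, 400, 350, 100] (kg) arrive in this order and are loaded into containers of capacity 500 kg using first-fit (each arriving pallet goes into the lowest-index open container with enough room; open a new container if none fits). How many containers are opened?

11

  400 → container 1 (new)  [load 400/500]
  450 → container 2 (new)  [load 450/500]
  250 → container 3 (new)  [load 250/500]
  300 → container 4 (new)  [load 300/500]
  250 → container 3  [load 500/500]
  350 → container 5 (new)  [load 350/500]
  400 → container 6 (new)  [load 400/500]
  350 → container 7 (new)  [load 350/500]
  400 → container 8 (new)  [load 400/500]
  300 → container 9 (new)  [load 300/500]
  50 → container 1  [load 450/500]
  400 → container 10 (new)  [load 400/500]
  350 → container 11 (new)  [load 350/500]
  100 → container 4  [load 400/500]
11 containers opened.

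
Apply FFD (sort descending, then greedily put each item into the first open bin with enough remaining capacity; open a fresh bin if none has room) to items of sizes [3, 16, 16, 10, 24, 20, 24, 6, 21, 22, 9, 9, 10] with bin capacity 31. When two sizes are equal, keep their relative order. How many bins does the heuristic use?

7

Sorted descending: 24, 24, 22, 21, 20, 16, 16, 10, 10, 9, 9, 6, 3.
  24 → bin 1 (new)  [load 24/31]
  24 → bin 2 (new)  [load 24/31]
  22 → bin 3 (new)  [load 22/31]
  21 → bin 4 (new)  [load 21/31]
  20 → bin 5 (new)  [load 20/31]
  16 → bin 6 (new)  [load 16/31]
  16 → bin 7 (new)  [load 16/31]
  10 → bin 4  [load 31/31]
  10 → bin 5  [load 30/31]
  9 → bin 3  [load 31/31]
  9 → bin 6  [load 25/31]
  6 → bin 1  [load 30/31]
  3 → bin 2  [load 27/31]
7 bins opened.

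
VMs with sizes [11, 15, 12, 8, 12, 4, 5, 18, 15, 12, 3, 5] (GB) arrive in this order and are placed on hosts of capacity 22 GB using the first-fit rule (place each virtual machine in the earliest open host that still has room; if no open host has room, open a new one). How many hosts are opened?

7

  11 → host 1 (new)  [load 11/22]
  15 → host 2 (new)  [load 15/22]
  12 → host 3 (new)  [load 12/22]
  8 → host 1  [load 19/22]
  12 → host 4 (new)  [load 12/22]
  4 → host 2  [load 19/22]
  5 → host 3  [load 17/22]
  18 → host 5 (new)  [load 18/22]
  15 → host 6 (new)  [load 15/22]
  12 → host 7 (new)  [load 12/22]
  3 → host 1  [load 22/22]
  5 → host 3  [load 22/22]
7 hosts opened.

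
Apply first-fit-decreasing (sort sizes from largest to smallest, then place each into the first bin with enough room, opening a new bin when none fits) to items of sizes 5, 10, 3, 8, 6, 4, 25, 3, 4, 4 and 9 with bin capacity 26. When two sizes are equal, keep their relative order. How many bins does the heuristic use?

Sorted descending: 25, 10, 9, 8, 6, 5, 4, 4, 4, 3, 3.
  25 → bin 1 (new)  [load 25/26]
  10 → bin 2 (new)  [load 10/26]
  9 → bin 2  [load 19/26]
  8 → bin 3 (new)  [load 8/26]
  6 → bin 2  [load 25/26]
  5 → bin 3  [load 13/26]
  4 → bin 3  [load 17/26]
  4 → bin 3  [load 21/26]
  4 → bin 3  [load 25/26]
  3 → bin 4 (new)  [load 3/26]
  3 → bin 4  [load 6/26]
4 bins opened.

4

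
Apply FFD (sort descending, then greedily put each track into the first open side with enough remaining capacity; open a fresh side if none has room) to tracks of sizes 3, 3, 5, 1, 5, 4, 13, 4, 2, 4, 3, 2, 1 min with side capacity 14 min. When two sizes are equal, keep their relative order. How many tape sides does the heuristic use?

Sorted descending: 13, 5, 5, 4, 4, 4, 3, 3, 3, 2, 2, 1, 1.
  13 → side 1 (new)  [load 13/14]
  5 → side 2 (new)  [load 5/14]
  5 → side 2  [load 10/14]
  4 → side 2  [load 14/14]
  4 → side 3 (new)  [load 4/14]
  4 → side 3  [load 8/14]
  3 → side 3  [load 11/14]
  3 → side 3  [load 14/14]
  3 → side 4 (new)  [load 3/14]
  2 → side 4  [load 5/14]
  2 → side 4  [load 7/14]
  1 → side 1  [load 14/14]
  1 → side 4  [load 8/14]
4 tape sides opened.

4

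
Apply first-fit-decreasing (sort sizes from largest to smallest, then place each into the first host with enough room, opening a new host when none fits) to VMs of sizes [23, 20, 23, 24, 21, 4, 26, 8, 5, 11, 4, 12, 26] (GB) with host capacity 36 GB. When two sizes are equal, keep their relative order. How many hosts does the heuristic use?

Sorted descending: 26, 26, 24, 23, 23, 21, 20, 12, 11, 8, 5, 4, 4.
  26 → host 1 (new)  [load 26/36]
  26 → host 2 (new)  [load 26/36]
  24 → host 3 (new)  [load 24/36]
  23 → host 4 (new)  [load 23/36]
  23 → host 5 (new)  [load 23/36]
  21 → host 6 (new)  [load 21/36]
  20 → host 7 (new)  [load 20/36]
  12 → host 3  [load 36/36]
  11 → host 4  [load 34/36]
  8 → host 1  [load 34/36]
  5 → host 2  [load 31/36]
  4 → host 2  [load 35/36]
  4 → host 5  [load 27/36]
7 hosts opened.

7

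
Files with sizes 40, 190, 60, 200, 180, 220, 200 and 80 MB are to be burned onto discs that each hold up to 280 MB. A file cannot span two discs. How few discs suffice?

5

Total = 220 + 200 + 200 + 190 + 180 + 80 + 60 + 40 = 1170 MB.
Lower bound: ⌈1170/280⌉ = 5 discs.
A packing using 5 discs:
  disc 1: 220 + 60 = 280
  disc 2: 200 + 80 = 280
  disc 3: 200 + 40 = 240
  disc 4: 190 = 190
  disc 5: 180 = 180
This matches the lower bound, so 5 is optimal.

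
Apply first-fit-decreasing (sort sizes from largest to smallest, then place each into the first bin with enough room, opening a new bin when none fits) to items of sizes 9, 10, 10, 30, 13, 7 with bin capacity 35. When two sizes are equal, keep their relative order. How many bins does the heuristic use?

3

Sorted descending: 30, 13, 10, 10, 9, 7.
  30 → bin 1 (new)  [load 30/35]
  13 → bin 2 (new)  [load 13/35]
  10 → bin 2  [load 23/35]
  10 → bin 2  [load 33/35]
  9 → bin 3 (new)  [load 9/35]
  7 → bin 3  [load 16/35]
3 bins opened.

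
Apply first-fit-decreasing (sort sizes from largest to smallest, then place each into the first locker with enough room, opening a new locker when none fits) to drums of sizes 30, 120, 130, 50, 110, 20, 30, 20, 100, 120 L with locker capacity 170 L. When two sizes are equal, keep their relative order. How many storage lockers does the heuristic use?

5

Sorted descending: 130, 120, 120, 110, 100, 50, 30, 30, 20, 20.
  130 → locker 1 (new)  [load 130/170]
  120 → locker 2 (new)  [load 120/170]
  120 → locker 3 (new)  [load 120/170]
  110 → locker 4 (new)  [load 110/170]
  100 → locker 5 (new)  [load 100/170]
  50 → locker 2  [load 170/170]
  30 → locker 1  [load 160/170]
  30 → locker 3  [load 150/170]
  20 → locker 3  [load 170/170]
  20 → locker 4  [load 130/170]
5 storage lockers opened.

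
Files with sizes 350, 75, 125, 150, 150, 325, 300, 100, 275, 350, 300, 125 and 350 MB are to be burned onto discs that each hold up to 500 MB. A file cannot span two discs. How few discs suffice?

7

Total = 350 + 350 + 350 + 325 + 300 + 300 + 275 + 150 + 150 + 125 + 125 + 100 + 75 = 2975 MB.
Lower bound: ⌈2975/500⌉ = 6 discs.
Also, 7 files each exceed 250 MB, and no two of those can share a disc, so at least 7 discs are needed.
A packing using 7 discs:
  disc 1: 350 + 150 = 500
  disc 2: 350 + 150 = 500
  disc 3: 350 + 125 = 475
  disc 4: 325 + 125 = 450
  disc 5: 300 + 100 + 75 = 475
  disc 6: 300 = 300
  disc 7: 275 = 275
This matches the lower bound, so 7 is optimal.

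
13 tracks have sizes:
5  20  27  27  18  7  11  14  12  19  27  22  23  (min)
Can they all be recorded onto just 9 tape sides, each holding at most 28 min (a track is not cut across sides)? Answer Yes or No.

No

Total = 232 min; ⌈232/28⌉ = 9.
The bound of 9 does not rule out 9, but exhaustive search shows no assignment into 9 tape sides of capacity 28 min exists — the minimum is 10.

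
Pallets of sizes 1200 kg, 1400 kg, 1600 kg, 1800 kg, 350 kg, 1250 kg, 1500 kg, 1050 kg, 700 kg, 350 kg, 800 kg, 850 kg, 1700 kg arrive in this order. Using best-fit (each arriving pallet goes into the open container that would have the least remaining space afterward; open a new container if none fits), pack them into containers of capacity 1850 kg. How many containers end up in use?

  1200 → container 1 (new)  [load 1200/1850]
  1400 → container 2 (new)  [load 1400/1850]
  1600 → container 3 (new)  [load 1600/1850]
  1800 → container 4 (new)  [load 1800/1850]
  350 → container 2  [load 1750/1850]
  1250 → container 5 (new)  [load 1250/1850]
  1500 → container 6 (new)  [load 1500/1850]
  1050 → container 7 (new)  [load 1050/1850]
  700 → container 7  [load 1750/1850]
  350 → container 6  [load 1850/1850]
  800 → container 8 (new)  [load 800/1850]
  850 → container 8  [load 1650/1850]
  1700 → container 9 (new)  [load 1700/1850]
9 containers opened.

9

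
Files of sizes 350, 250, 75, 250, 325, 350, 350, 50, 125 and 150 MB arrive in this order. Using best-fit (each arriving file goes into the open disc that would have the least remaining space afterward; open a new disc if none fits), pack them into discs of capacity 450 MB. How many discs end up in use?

  350 → disc 1 (new)  [load 350/450]
  250 → disc 2 (new)  [load 250/450]
  75 → disc 1  [load 425/450]
  250 → disc 3 (new)  [load 250/450]
  325 → disc 4 (new)  [load 325/450]
  350 → disc 5 (new)  [load 350/450]
  350 → disc 6 (new)  [load 350/450]
  50 → disc 5  [load 400/450]
  125 → disc 4  [load 450/450]
  150 → disc 2  [load 400/450]
6 discs opened.

6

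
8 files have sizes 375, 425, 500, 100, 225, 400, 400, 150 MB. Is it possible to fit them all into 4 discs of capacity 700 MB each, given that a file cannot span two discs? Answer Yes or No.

Total = 2575 MB; ⌈2575/700⌉ = 4.
5 files each exceed half the capacity and cannot share a disc, forcing at least 5 discs.
At least 5 discs are required, but only 4 are allowed.

No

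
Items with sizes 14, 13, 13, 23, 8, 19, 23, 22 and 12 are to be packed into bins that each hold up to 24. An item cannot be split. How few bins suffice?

8

Total = 23 + 23 + 22 + 19 + 14 + 13 + 13 + 12 + 8 = 147.
Lower bound: ⌈147/24⌉ = 7 bins.
A packing using 8 bins:
  bin 1: 23 = 23
  bin 2: 23 = 23
  bin 3: 22 = 22
  bin 4: 19 = 19
  bin 5: 14 + 8 = 22
  bin 6: 13 = 13
  bin 7: 13 = 13
  bin 8: 12 = 12
No arrangement into 7 bins stays within capacity, so 8 is optimal.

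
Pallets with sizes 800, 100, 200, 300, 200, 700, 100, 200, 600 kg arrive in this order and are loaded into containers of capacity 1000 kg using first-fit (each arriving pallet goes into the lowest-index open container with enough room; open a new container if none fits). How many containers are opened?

4

  800 → container 1 (new)  [load 800/1000]
  100 → container 1  [load 900/1000]
  200 → container 2 (new)  [load 200/1000]
  300 → container 2  [load 500/1000]
  200 → container 2  [load 700/1000]
  700 → container 3 (new)  [load 700/1000]
  100 → container 1  [load 1000/1000]
  200 → container 2  [load 900/1000]
  600 → container 4 (new)  [load 600/1000]
4 containers opened.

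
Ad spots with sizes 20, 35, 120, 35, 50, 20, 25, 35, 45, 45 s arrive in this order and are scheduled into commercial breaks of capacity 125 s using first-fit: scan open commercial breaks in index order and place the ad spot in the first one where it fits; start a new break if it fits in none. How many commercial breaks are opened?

4

  20 → break 1 (new)  [load 20/125]
  35 → break 1  [load 55/125]
  120 → break 2 (new)  [load 120/125]
  35 → break 1  [load 90/125]
  50 → break 3 (new)  [load 50/125]
  20 → break 1  [load 110/125]
  25 → break 3  [load 75/125]
  35 → break 3  [load 110/125]
  45 → break 4 (new)  [load 45/125]
  45 → break 4  [load 90/125]
4 commercial breaks opened.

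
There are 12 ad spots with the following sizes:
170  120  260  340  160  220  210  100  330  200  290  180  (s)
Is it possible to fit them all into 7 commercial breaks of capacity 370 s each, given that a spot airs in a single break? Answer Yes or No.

No

Total = 2580 s; ⌈2580/370⌉ = 7.
The bound of 7 does not rule out 7, but exhaustive search shows no assignment into 7 commercial breaks of capacity 370 s exists — the minimum is 8.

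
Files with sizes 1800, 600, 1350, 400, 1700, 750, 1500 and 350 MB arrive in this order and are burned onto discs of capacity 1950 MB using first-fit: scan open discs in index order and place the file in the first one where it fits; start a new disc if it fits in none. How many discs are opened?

  1800 → disc 1 (new)  [load 1800/1950]
  600 → disc 2 (new)  [load 600/1950]
  1350 → disc 2  [load 1950/1950]
  400 → disc 3 (new)  [load 400/1950]
  1700 → disc 4 (new)  [load 1700/1950]
  750 → disc 3  [load 1150/1950]
  1500 → disc 5 (new)  [load 1500/1950]
  350 → disc 3  [load 1500/1950]
5 discs opened.

5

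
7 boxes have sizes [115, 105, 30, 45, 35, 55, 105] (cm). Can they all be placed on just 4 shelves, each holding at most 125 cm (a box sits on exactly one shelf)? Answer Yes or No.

Total = 490 cm; ⌈490/125⌉ = 4.
The bound of 4 does not rule out 4, but exhaustive search shows no assignment into 4 shelves of capacity 125 cm exists — the minimum is 5.

No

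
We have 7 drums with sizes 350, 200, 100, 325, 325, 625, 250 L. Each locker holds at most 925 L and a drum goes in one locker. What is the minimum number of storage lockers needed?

Total = 625 + 350 + 325 + 325 + 250 + 200 + 100 = 2175 L.
Lower bound: ⌈2175/925⌉ = 3 storage lockers.
A packing using 3 storage lockers:
  locker 1: 625 + 250 = 875
  locker 2: 350 + 325 + 200 = 875
  locker 3: 325 + 100 = 425
This matches the lower bound, so 3 is optimal.

3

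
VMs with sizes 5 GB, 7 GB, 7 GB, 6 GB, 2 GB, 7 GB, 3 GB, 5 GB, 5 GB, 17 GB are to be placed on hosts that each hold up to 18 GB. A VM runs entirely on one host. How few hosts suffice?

Total = 17 + 7 + 7 + 7 + 6 + 5 + 5 + 5 + 3 + 2 = 64 GB.
Lower bound: ⌈64/18⌉ = 4 hosts.
A packing using 4 hosts:
  host 1: 17 = 17
  host 2: 7 + 7 + 3 = 17
  host 3: 7 + 6 + 5 = 18
  host 4: 5 + 5 + 2 = 12
This matches the lower bound, so 4 is optimal.

4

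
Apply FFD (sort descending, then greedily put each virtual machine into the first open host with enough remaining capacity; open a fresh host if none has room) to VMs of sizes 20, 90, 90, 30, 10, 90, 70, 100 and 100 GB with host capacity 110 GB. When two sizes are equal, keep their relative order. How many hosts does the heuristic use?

Sorted descending: 100, 100, 90, 90, 90, 70, 30, 20, 10.
  100 → host 1 (new)  [load 100/110]
  100 → host 2 (new)  [load 100/110]
  90 → host 3 (new)  [load 90/110]
  90 → host 4 (new)  [load 90/110]
  90 → host 5 (new)  [load 90/110]
  70 → host 6 (new)  [load 70/110]
  30 → host 6  [load 100/110]
  20 → host 3  [load 110/110]
  10 → host 1  [load 110/110]
6 hosts opened.

6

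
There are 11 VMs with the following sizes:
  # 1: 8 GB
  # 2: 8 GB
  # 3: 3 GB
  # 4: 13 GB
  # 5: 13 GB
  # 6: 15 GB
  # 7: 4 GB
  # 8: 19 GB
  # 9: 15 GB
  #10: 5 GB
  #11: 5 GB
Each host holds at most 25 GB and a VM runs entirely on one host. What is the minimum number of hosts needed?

5

Total = 19 + 15 + 15 + 13 + 13 + 8 + 8 + 5 + 5 + 4 + 3 = 108 GB.
Lower bound: ⌈108/25⌉ = 5 hosts.
A packing using 5 hosts:
  host 1: 19 + 5 = 24
  host 2: 15 + 8 = 23
  host 3: 15 + 8 = 23
  host 4: 13 + 5 + 4 + 3 = 25
  host 5: 13 = 13
This matches the lower bound, so 5 is optimal.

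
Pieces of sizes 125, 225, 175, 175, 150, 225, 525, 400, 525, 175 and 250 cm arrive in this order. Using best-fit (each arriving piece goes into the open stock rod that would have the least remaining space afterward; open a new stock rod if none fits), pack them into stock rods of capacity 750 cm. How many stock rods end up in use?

5

  125 → stock rod 1 (new)  [load 125/750]
  225 → stock rod 1  [load 350/750]
  175 → stock rod 1  [load 525/750]
  175 → stock rod 1  [load 700/750]
  150 → stock rod 2 (new)  [load 150/750]
  225 → stock rod 2  [load 375/750]
  525 → stock rod 3 (new)  [load 525/750]
  400 → stock rod 4 (new)  [load 400/750]
  525 → stock rod 5 (new)  [load 525/750]
  175 → stock rod 3  [load 700/750]
  250 → stock rod 4  [load 650/750]
5 stock rods opened.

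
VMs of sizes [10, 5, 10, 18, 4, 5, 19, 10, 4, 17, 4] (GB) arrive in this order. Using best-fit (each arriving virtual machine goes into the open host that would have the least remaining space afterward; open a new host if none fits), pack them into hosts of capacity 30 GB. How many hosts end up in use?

  10 → host 1 (new)  [load 10/30]
  5 → host 1  [load 15/30]
  10 → host 1  [load 25/30]
  18 → host 2 (new)  [load 18/30]
  4 → host 1  [load 29/30]
  5 → host 2  [load 23/30]
  19 → host 3 (new)  [load 19/30]
  10 → host 3  [load 29/30]
  4 → host 2  [load 27/30]
  17 → host 4 (new)  [load 17/30]
  4 → host 4  [load 21/30]
4 hosts opened.

4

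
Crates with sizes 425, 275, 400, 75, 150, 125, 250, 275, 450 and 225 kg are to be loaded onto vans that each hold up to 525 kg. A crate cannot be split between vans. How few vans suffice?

Total = 450 + 425 + 400 + 275 + 275 + 250 + 225 + 150 + 125 + 75 = 2650 kg.
Lower bound: ⌈2650/525⌉ = 6 vans.
A packing using 6 vans:
  van 1: 450 + 75 = 525
  van 2: 425 = 425
  van 3: 400 + 125 = 525
  van 4: 275 + 250 = 525
  van 5: 275 + 225 = 500
  van 6: 150 = 150
This matches the lower bound, so 6 is optimal.

6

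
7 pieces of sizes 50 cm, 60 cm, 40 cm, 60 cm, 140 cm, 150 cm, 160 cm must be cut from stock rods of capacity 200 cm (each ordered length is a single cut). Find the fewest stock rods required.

Total = 160 + 150 + 140 + 60 + 60 + 50 + 40 = 660 cm.
Lower bound: ⌈660/200⌉ = 4 stock rods.
A packing using 4 stock rods:
  stock rod 1: 160 + 40 = 200
  stock rod 2: 150 + 50 = 200
  stock rod 3: 140 + 60 = 200
  stock rod 4: 60 = 60
This matches the lower bound, so 4 is optimal.

4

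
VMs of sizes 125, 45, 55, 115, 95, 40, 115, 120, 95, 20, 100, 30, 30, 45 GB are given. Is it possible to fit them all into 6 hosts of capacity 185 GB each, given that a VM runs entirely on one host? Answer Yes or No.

No

Total = 1030 GB; ⌈1030/185⌉ = 6.
7 VMs each exceed half the capacity and cannot share a host, forcing at least 7 hosts.
At least 7 hosts are required, but only 6 are allowed.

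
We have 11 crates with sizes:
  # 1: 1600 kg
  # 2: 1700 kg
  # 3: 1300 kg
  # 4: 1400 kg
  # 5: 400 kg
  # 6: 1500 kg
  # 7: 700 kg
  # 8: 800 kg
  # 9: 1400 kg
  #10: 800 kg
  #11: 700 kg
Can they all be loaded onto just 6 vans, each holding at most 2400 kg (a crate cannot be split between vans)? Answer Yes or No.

Yes

A valid assignment using 6 vans:
  van 1: 1700 + 700 = 2400
  van 2: 1600 + 800 = 2400
  van 3: 1500 + 800 = 2300
  van 4: 1400 + 700 = 2100
  van 5: 1400 + 400 = 1800
  van 6: 1300 = 1300
Every load is within 2400 kg, so 6 vans suffice.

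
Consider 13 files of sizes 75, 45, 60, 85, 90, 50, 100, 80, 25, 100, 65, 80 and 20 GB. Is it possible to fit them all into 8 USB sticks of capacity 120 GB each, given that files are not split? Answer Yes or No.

Total = 875 GB; ⌈875/120⌉ = 8.
The bound of 8 does not rule out 8, but exhaustive search shows no assignment into 8 USB sticks of capacity 120 GB exists — the minimum is 9.

No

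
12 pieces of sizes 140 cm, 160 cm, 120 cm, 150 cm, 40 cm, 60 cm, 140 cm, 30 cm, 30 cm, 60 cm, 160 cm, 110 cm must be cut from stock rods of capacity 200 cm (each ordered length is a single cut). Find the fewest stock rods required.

Total = 160 + 160 + 150 + 140 + 140 + 120 + 110 + 60 + 60 + 40 + 30 + 30 = 1200 cm.
Lower bound: ⌈1200/200⌉ = 6 stock rods.
Also, 7 pieces each exceed 100 cm, and no two of those can share a stock rod, so at least 7 stock rods are needed.
A packing using 7 stock rods:
  stock rod 1: 160 + 40 = 200
  stock rod 2: 160 + 30 = 190
  stock rod 3: 150 + 30 = 180
  stock rod 4: 140 + 60 = 200
  stock rod 5: 140 + 60 = 200
  stock rod 6: 120 = 120
  stock rod 7: 110 = 110
This matches the lower bound, so 7 is optimal.

7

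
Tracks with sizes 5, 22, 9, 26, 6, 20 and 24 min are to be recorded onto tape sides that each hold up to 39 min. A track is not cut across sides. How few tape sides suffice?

4

Total = 26 + 24 + 22 + 20 + 9 + 6 + 5 = 112 min.
Lower bound: ⌈112/39⌉ = 3 tape sides.
Also, 4 tracks each exceed 39/2 min, and no two of those can share a side, so at least 4 tape sides are needed.
A packing using 4 tape sides:
  side 1: 26 + 9 = 35
  side 2: 24 + 6 + 5 = 35
  side 3: 22 = 22
  side 4: 20 = 20
This matches the lower bound, so 4 is optimal.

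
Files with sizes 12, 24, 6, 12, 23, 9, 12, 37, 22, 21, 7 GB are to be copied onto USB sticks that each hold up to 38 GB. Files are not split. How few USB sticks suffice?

Total = 37 + 24 + 23 + 22 + 21 + 12 + 12 + 12 + 9 + 7 + 6 = 185 GB.
Lower bound: ⌈185/38⌉ = 5 USB sticks.
A packing using 6 USB sticks:
  USB stick 1: 37 = 37
  USB stick 2: 24 + 12 = 36
  USB stick 3: 23 + 12 = 35
  USB stick 4: 22 + 12 = 34
  USB stick 5: 21 + 9 + 7 = 37
  USB stick 6: 6 = 6
No arrangement into 5 USB sticks stays within capacity, so 6 is optimal.

6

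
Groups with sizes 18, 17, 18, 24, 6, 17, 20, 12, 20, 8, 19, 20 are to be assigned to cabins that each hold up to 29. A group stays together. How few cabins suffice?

Total = 24 + 20 + 20 + 20 + 19 + 18 + 18 + 17 + 17 + 12 + 8 + 6 = 199.
Lower bound: ⌈199/29⌉ = 7 cabins.
Also, 9 groups each exceed 29/2, and no two of those can share a cabin, so at least 9 cabins are needed.
A packing using 9 cabins:
  cabin 1: 24 = 24
  cabin 2: 20 + 8 = 28
  cabin 3: 20 + 6 = 26
  cabin 4: 20 = 20
  cabin 5: 19 = 19
  cabin 6: 18 = 18
  cabin 7: 18 = 18
  cabin 8: 17 + 12 = 29
  cabin 9: 17 = 17
This matches the lower bound, so 9 is optimal.

9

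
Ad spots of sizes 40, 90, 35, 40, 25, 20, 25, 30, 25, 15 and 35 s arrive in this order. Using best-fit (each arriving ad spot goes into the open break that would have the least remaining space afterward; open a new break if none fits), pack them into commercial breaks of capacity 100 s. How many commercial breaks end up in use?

4

  40 → break 1 (new)  [load 40/100]
  90 → break 2 (new)  [load 90/100]
  35 → break 1  [load 75/100]
  40 → break 3 (new)  [load 40/100]
  25 → break 1  [load 100/100]
  20 → break 3  [load 60/100]
  25 → break 3  [load 85/100]
  30 → break 4 (new)  [load 30/100]
  25 → break 4  [load 55/100]
  15 → break 3  [load 100/100]
  35 → break 4  [load 90/100]
4 commercial breaks opened.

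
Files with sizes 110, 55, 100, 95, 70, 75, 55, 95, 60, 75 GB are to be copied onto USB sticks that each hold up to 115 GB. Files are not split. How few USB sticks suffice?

Total = 110 + 100 + 95 + 95 + 75 + 75 + 70 + 60 + 55 + 55 = 790 GB.
Lower bound: ⌈790/115⌉ = 7 USB sticks.
Also, 8 files each exceed 115/2 GB, and no two of those can share a USB stick, so at least 8 USB sticks are needed.
A packing using 9 USB sticks:
  USB stick 1: 110 = 110
  USB stick 2: 100 = 100
  USB stick 3: 95 = 95
  USB stick 4: 95 = 95
  USB stick 5: 75 = 75
  USB stick 6: 75 = 75
  USB stick 7: 70 = 70
  USB stick 8: 60 + 55 = 115
  USB stick 9: 55 = 55
No arrangement into 8 USB sticks stays within capacity, so 9 is optimal.

9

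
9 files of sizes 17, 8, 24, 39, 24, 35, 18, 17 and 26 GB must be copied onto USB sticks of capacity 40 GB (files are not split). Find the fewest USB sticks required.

7

Total = 39 + 35 + 26 + 24 + 24 + 18 + 17 + 17 + 8 = 208 GB.
Lower bound: ⌈208/40⌉ = 6 USB sticks.
A packing using 7 USB sticks:
  USB stick 1: 39 = 39
  USB stick 2: 35 = 35
  USB stick 3: 26 + 8 = 34
  USB stick 4: 24 = 24
  USB stick 5: 24 = 24
  USB stick 6: 18 + 17 = 35
  USB stick 7: 17 = 17
No arrangement into 6 USB sticks stays within capacity, so 7 is optimal.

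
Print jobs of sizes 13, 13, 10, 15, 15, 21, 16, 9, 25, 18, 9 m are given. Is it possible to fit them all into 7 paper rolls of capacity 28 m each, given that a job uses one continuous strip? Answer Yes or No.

A valid assignment using 7 paper rolls:
  roll 1: 25 = 25
  roll 2: 21 = 21
  roll 3: 18 + 10 = 28
  roll 4: 16 + 9 = 25
  roll 5: 15 + 13 = 28
  roll 6: 15 + 13 = 28
  roll 7: 9 = 9
Every load is within 28 m, so 7 paper rolls suffice.

Yes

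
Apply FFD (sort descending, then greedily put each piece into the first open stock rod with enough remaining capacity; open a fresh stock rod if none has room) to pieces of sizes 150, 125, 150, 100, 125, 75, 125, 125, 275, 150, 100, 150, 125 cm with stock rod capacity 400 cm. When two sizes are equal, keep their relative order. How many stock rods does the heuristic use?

Sorted descending: 275, 150, 150, 150, 150, 125, 125, 125, 125, 125, 100, 100, 75.
  275 → stock rod 1 (new)  [load 275/400]
  150 → stock rod 2 (new)  [load 150/400]
  150 → stock rod 2  [load 300/400]
  150 → stock rod 3 (new)  [load 150/400]
  150 → stock rod 3  [load 300/400]
  125 → stock rod 1  [load 400/400]
  125 → stock rod 4 (new)  [load 125/400]
  125 → stock rod 4  [load 250/400]
  125 → stock rod 4  [load 375/400]
  125 → stock rod 5 (new)  [load 125/400]
  100 → stock rod 2  [load 400/400]
  100 → stock rod 3  [load 400/400]
  75 → stock rod 5  [load 200/400]
5 stock rods opened.

5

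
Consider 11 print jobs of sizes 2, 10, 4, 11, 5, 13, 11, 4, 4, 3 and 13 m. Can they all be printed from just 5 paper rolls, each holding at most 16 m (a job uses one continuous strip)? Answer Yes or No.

No

Total = 80 m; ⌈80/16⌉ = 5.
The bound of 5 does not rule out 5, but exhaustive search shows no assignment into 5 paper rolls of capacity 16 m exists — the minimum is 6.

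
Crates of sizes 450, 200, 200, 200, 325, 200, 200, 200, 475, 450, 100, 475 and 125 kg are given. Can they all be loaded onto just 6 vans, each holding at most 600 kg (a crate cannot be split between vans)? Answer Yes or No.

Total = 3600 kg; ⌈3600/600⌉ = 6.
The bound of 6 does not rule out 6, but exhaustive search shows no assignment into 6 vans of capacity 600 kg exists — the minimum is 7.

No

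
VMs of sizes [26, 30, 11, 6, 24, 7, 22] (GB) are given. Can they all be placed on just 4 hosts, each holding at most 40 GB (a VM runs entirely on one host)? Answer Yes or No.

Yes

A valid assignment using 4 hosts:
  host 1: 30 + 7 = 37
  host 2: 26 + 11 = 37
  host 3: 24 + 6 = 30
  host 4: 22 = 22
Every load is within 40 GB, so 4 hosts suffice.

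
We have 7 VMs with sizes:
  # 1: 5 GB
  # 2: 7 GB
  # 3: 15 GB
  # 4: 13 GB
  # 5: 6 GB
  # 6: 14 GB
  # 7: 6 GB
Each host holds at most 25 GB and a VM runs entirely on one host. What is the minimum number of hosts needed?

3

Total = 15 + 14 + 13 + 7 + 6 + 6 + 5 = 66 GB.
Lower bound: ⌈66/25⌉ = 3 hosts.
A packing using 3 hosts:
  host 1: 15 + 7 = 22
  host 2: 14 + 6 + 5 = 25
  host 3: 13 + 6 = 19
This matches the lower bound, so 3 is optimal.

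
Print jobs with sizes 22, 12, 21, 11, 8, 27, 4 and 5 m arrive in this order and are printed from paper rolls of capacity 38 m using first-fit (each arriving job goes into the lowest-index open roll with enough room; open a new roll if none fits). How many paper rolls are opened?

  22 → roll 1 (new)  [load 22/38]
  12 → roll 1  [load 34/38]
  21 → roll 2 (new)  [load 21/38]
  11 → roll 2  [load 32/38]
  8 → roll 3 (new)  [load 8/38]
  27 → roll 3  [load 35/38]
  4 → roll 1  [load 38/38]
  5 → roll 2  [load 37/38]
3 paper rolls opened.

3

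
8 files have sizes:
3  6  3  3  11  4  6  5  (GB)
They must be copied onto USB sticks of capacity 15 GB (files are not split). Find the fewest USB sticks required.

Total = 11 + 6 + 6 + 5 + 4 + 3 + 3 + 3 = 41 GB.
Lower bound: ⌈41/15⌉ = 3 USB sticks.
A packing using 3 USB sticks:
  USB stick 1: 11 + 4 = 15
  USB stick 2: 6 + 6 + 3 = 15
  USB stick 3: 5 + 3 + 3 = 11
This matches the lower bound, so 3 is optimal.

3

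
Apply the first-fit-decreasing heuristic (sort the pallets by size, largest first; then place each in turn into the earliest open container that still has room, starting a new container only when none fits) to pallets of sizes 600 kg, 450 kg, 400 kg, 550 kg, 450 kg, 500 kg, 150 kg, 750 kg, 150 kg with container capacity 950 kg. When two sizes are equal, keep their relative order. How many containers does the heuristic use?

Sorted descending: 750, 600, 550, 500, 450, 450, 400, 150, 150.
  750 → container 1 (new)  [load 750/950]
  600 → container 2 (new)  [load 600/950]
  550 → container 3 (new)  [load 550/950]
  500 → container 4 (new)  [load 500/950]
  450 → container 4  [load 950/950]
  450 → container 5 (new)  [load 450/950]
  400 → container 3  [load 950/950]
  150 → container 1  [load 900/950]
  150 → container 2  [load 750/950]
5 containers opened.

5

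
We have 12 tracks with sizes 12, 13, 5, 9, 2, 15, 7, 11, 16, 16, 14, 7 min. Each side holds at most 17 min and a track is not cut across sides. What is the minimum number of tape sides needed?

9

Total = 16 + 16 + 15 + 14 + 13 + 12 + 11 + 9 + 7 + 7 + 5 + 2 = 127 min.
Lower bound: ⌈127/17⌉ = 8 tape sides.
A packing using 9 tape sides:
  side 1: 16 = 16
  side 2: 16 = 16
  side 3: 15 + 2 = 17
  side 4: 14 = 14
  side 5: 13 = 13
  side 6: 12 + 5 = 17
  side 7: 11 = 11
  side 8: 9 + 7 = 16
  side 9: 7 = 7
No arrangement into 8 tape sides stays within capacity, so 9 is optimal.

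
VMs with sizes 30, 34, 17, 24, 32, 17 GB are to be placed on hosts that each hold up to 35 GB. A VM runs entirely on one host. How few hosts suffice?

Total = 34 + 32 + 30 + 24 + 17 + 17 = 154 GB.
Lower bound: ⌈154/35⌉ = 5 hosts.
A packing using 5 hosts:
  host 1: 34 = 34
  host 2: 32 = 32
  host 3: 30 = 30
  host 4: 24 = 24
  host 5: 17 + 17 = 34
This matches the lower bound, so 5 is optimal.

5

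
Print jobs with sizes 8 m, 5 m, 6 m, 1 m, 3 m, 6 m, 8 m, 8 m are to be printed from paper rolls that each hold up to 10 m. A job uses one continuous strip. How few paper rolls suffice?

6

Total = 8 + 8 + 8 + 6 + 6 + 5 + 3 + 1 = 45 m.
Lower bound: ⌈45/10⌉ = 5 paper rolls.
A packing using 6 paper rolls:
  roll 1: 8 + 1 = 9
  roll 2: 8 = 8
  roll 3: 8 = 8
  roll 4: 6 + 3 = 9
  roll 5: 6 = 6
  roll 6: 5 = 5
No arrangement into 5 paper rolls stays within capacity, so 6 is optimal.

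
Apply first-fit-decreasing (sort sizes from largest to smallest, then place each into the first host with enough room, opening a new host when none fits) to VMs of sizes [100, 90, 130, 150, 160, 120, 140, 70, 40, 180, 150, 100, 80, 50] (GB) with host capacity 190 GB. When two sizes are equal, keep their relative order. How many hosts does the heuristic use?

Sorted descending: 180, 160, 150, 150, 140, 130, 120, 100, 100, 90, 80, 70, 50, 40.
  180 → host 1 (new)  [load 180/190]
  160 → host 2 (new)  [load 160/190]
  150 → host 3 (new)  [load 150/190]
  150 → host 4 (new)  [load 150/190]
  140 → host 5 (new)  [load 140/190]
  130 → host 6 (new)  [load 130/190]
  120 → host 7 (new)  [load 120/190]
  100 → host 8 (new)  [load 100/190]
  100 → host 9 (new)  [load 100/190]
  90 → host 8  [load 190/190]
  80 → host 9  [load 180/190]
  70 → host 7  [load 190/190]
  50 → host 5  [load 190/190]
  40 → host 3  [load 190/190]
9 hosts opened.

9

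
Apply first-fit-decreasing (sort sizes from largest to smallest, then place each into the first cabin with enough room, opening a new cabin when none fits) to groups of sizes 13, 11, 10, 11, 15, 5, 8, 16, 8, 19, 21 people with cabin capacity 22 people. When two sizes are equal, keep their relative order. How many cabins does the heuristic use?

Sorted descending: 21, 19, 16, 15, 13, 11, 11, 10, 8, 8, 5.
  21 → cabin 1 (new)  [load 21/22]
  19 → cabin 2 (new)  [load 19/22]
  16 → cabin 3 (new)  [load 16/22]
  15 → cabin 4 (new)  [load 15/22]
  13 → cabin 5 (new)  [load 13/22]
  11 → cabin 6 (new)  [load 11/22]
  11 → cabin 6  [load 22/22]
  10 → cabin 7 (new)  [load 10/22]
  8 → cabin 5  [load 21/22]
  8 → cabin 7  [load 18/22]
  5 → cabin 3  [load 21/22]
7 cabins opened.

7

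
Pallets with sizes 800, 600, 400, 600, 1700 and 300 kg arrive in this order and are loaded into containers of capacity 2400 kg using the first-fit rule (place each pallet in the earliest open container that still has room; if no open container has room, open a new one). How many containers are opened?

  800 → container 1 (new)  [load 800/2400]
  600 → container 1  [load 1400/2400]
  400 → container 1  [load 1800/2400]
  600 → container 1  [load 2400/2400]
  1700 → container 2 (new)  [load 1700/2400]
  300 → container 2  [load 2000/2400]
2 containers opened.

2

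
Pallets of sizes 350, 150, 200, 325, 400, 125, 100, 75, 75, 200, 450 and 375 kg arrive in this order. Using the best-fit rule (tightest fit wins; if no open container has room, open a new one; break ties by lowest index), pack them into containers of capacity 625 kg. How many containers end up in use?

  350 → container 1 (new)  [load 350/625]
  150 → container 1  [load 500/625]
  200 → container 2 (new)  [load 200/625]
  325 → container 2  [load 525/625]
  400 → container 3 (new)  [load 400/625]
  125 → container 1  [load 625/625]
  100 → container 2  [load 625/625]
  75 → container 3  [load 475/625]
  75 → container 3  [load 550/625]
  200 → container 4 (new)  [load 200/625]
  450 → container 5 (new)  [load 450/625]
  375 → container 4  [load 575/625]
5 containers opened.

5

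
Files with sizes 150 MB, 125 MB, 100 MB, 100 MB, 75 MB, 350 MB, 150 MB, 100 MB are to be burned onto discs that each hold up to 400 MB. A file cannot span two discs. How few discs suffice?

Total = 350 + 150 + 150 + 125 + 100 + 100 + 100 + 75 = 1150 MB.
Lower bound: ⌈1150/400⌉ = 3 discs.
A packing using 3 discs:
  disc 1: 350 = 350
  disc 2: 150 + 150 + 100 = 400
  disc 3: 125 + 100 + 100 + 75 = 400
This matches the lower bound, so 3 is optimal.

3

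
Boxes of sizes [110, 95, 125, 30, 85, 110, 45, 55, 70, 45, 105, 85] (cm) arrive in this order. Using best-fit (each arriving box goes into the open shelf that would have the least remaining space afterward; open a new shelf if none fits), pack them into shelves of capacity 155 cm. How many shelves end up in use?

  110 → shelf 1 (new)  [load 110/155]
  95 → shelf 2 (new)  [load 95/155]
  125 → shelf 3 (new)  [load 125/155]
  30 → shelf 3  [load 155/155]
  85 → shelf 4 (new)  [load 85/155]
  110 → shelf 5 (new)  [load 110/155]
  45 → shelf 1  [load 155/155]
  55 → shelf 2  [load 150/155]
  70 → shelf 4  [load 155/155]
  45 → shelf 5  [load 155/155]
  105 → shelf 6 (new)  [load 105/155]
  85 → shelf 7 (new)  [load 85/155]
7 shelves opened.

7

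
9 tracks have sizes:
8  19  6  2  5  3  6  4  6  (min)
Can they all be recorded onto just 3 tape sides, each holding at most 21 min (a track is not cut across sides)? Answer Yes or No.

Yes

A valid assignment using 3 tape sides:
  side 1: 19 + 2 = 21
  side 2: 8 + 6 + 6 = 20
  side 3: 6 + 5 + 4 + 3 = 18
Every load is within 21 min, so 3 tape sides suffice.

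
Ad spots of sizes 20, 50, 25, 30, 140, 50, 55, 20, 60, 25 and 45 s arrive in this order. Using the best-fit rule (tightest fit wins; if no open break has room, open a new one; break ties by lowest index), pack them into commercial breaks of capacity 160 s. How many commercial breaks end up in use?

4

  20 → break 1 (new)  [load 20/160]
  50 → break 1  [load 70/160]
  25 → break 1  [load 95/160]
  30 → break 1  [load 125/160]
  140 → break 2 (new)  [load 140/160]
  50 → break 3 (new)  [load 50/160]
  55 → break 3  [load 105/160]
  20 → break 2  [load 160/160]
  60 → break 4 (new)  [load 60/160]
  25 → break 1  [load 150/160]
  45 → break 3  [load 150/160]
4 commercial breaks opened.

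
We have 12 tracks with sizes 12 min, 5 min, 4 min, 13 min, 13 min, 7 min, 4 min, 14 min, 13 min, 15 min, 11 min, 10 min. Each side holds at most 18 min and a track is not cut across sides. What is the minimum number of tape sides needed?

8

Total = 15 + 14 + 13 + 13 + 13 + 12 + 11 + 10 + 7 + 5 + 4 + 4 = 121 min.
Lower bound: ⌈121/18⌉ = 7 tape sides.
Also, 8 tracks each exceed 9 min, and no two of those can share a side, so at least 8 tape sides are needed.
A packing using 8 tape sides:
  side 1: 15 = 15
  side 2: 14 + 4 = 18
  side 3: 13 + 5 = 18
  side 4: 13 + 4 = 17
  side 5: 13 = 13
  side 6: 12 = 12
  side 7: 11 + 7 = 18
  side 8: 10 = 10
This matches the lower bound, so 8 is optimal.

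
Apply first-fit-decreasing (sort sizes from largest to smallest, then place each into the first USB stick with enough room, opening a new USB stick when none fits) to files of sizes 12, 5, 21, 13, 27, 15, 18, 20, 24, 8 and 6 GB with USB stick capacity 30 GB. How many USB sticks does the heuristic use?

6

Sorted descending: 27, 24, 21, 20, 18, 15, 13, 12, 8, 6, 5.
  27 → USB stick 1 (new)  [load 27/30]
  24 → USB stick 2 (new)  [load 24/30]
  21 → USB stick 3 (new)  [load 21/30]
  20 → USB stick 4 (new)  [load 20/30]
  18 → USB stick 5 (new)  [load 18/30]
  15 → USB stick 6 (new)  [load 15/30]
  13 → USB stick 6  [load 28/30]
  12 → USB stick 5  [load 30/30]
  8 → USB stick 3  [load 29/30]
  6 → USB stick 2  [load 30/30]
  5 → USB stick 4  [load 25/30]
6 USB sticks opened.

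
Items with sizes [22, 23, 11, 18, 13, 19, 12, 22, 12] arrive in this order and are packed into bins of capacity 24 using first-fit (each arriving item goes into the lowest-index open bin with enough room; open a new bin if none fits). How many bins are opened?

  22 → bin 1 (new)  [load 22/24]
  23 → bin 2 (new)  [load 23/24]
  11 → bin 3 (new)  [load 11/24]
  18 → bin 4 (new)  [load 18/24]
  13 → bin 3  [load 24/24]
  19 → bin 5 (new)  [load 19/24]
  12 → bin 6 (new)  [load 12/24]
  22 → bin 7 (new)  [load 22/24]
  12 → bin 6  [load 24/24]
7 bins opened.

7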